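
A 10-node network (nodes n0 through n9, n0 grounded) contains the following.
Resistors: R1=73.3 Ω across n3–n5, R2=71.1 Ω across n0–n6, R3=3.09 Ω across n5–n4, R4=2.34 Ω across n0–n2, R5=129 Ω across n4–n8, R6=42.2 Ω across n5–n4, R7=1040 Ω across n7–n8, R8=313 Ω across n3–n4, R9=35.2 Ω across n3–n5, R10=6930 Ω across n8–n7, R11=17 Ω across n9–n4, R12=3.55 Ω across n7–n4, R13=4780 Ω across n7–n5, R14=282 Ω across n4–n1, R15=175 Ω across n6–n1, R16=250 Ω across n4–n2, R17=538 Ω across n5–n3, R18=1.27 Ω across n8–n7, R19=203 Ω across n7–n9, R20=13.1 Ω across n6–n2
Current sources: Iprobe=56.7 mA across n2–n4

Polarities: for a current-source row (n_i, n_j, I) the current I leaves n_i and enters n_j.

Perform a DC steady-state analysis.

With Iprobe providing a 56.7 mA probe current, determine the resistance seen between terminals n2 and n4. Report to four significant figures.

R_eq = 163.0 Ω

MNA unknowns: 9 node voltages V₁..V_9
R1: Y=0.01364 on G[3,5]
R2: Y=0.01406 on G[0,6]
R3: Y=0.3236 on G[5,4]
R4: Y=0.4274 on G[0,2]
R5: Y=0.007752 on G[4,8]
R6: Y=0.02370 on G[5,4]
R7: Y=0.0009615 on G[7,8]
R8: Y=0.003195 on G[3,4]
R9: Y=0.02841 on G[3,5]
R10: Y=0.0001443 on G[8,7]
R11: Y=0.05882 on G[9,4]
R12: Y=0.2817 on G[7,4]
R13: Y=0.0002092 on G[7,5]
R14: Y=0.003546 on G[4,1]
R15: Y=0.005714 on G[6,1]
R16: Y=0.004000 on G[4,2]
R17: Y=0.001859 on G[5,3]
R18: Y=0.7874 on G[8,7]
R19: Y=0.004926 on G[7,9]
R20: Y=0.07634 on G[6,2]
Iprobe: z[2]−=0.0567, z[4]+=0.0567
solve → V1=3.667, V2=-0.006992, V3=9.233, V4=9.233, V5=9.233, V6=0.2124, V7=9.233, V8=9.233, V9=9.233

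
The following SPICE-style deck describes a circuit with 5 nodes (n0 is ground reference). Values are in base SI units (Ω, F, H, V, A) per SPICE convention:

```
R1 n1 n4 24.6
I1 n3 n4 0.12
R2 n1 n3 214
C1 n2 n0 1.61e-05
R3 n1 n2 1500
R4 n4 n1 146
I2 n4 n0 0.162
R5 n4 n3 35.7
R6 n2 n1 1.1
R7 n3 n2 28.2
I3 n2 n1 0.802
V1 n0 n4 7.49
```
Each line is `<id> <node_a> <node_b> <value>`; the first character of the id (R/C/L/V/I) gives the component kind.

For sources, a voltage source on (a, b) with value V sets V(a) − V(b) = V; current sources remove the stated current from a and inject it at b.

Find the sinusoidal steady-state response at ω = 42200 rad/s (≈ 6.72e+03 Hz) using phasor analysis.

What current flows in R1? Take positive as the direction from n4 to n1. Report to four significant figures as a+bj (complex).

Apply KCL at each of the 4 non-ground nodes and solve the resulting linear system.
Node n1: branches {R1, R2, R3, R4, R6, I3} → V_1 = 0.3689+0.7918j
Node n2: branches {C1, R3, R6, R7, I3} → V_2 = -0.07551+0.8347j
Node n3: branches {I1, R2, R5, R7} → V_3 = -4.854+0.4887j
Node n4: branches {R1, I1, R4, I2, R5, V1} → V_4 = -7.490+0.000j
Source currents: i(V1)=-0.4051-0.05130j

-0.3195-0.03219j A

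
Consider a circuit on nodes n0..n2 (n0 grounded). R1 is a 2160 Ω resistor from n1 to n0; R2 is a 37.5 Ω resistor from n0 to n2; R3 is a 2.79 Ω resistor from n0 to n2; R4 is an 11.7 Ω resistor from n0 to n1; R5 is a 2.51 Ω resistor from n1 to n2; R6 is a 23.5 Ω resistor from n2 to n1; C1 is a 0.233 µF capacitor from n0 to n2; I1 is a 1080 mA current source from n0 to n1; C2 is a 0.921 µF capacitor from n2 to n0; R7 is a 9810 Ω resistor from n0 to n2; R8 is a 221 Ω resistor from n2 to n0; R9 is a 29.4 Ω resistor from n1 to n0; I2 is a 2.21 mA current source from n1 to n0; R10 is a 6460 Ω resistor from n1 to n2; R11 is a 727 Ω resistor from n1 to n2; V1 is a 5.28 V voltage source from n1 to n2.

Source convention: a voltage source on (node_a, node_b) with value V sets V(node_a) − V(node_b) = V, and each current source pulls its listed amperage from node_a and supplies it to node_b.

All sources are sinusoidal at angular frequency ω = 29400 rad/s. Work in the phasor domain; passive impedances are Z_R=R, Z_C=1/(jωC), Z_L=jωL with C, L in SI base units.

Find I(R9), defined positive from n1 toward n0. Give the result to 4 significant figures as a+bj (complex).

0.2091-0.001966j A

MNA unknowns: 2 node voltages V₁..V_2 plus 1 source current (V1)
R1: Y=0.0004630+0.000j on G[1,0]
R2: Y=0.02667+0.000j on G[0,2]
R3: Y=0.3584+0.000j on G[0,2]
R4: Y=0.08547+0.000j on G[0,1]
R5: Y=0.3984+0.000j on G[1,2]
R6: Y=0.04255+0.000j on G[2,1]
C1: Y=0.000+0.006850j on G[0,2]
I1: z[0]−=1.08, z[1]+=1.08
C2: Y=0.000+0.02708j on G[2,0]
R7: Y=0.0001019+0.000j on G[0,2]
R8: Y=0.004525+0.000j on G[2,0]
R9: Y=0.03401+0.000j on G[1,0]
I2: z[1]−=0.00221, z[0]+=0.00221
R10: Y=0.0001548+0.000j on G[1,2]
R11: Y=0.001376+0.000j on G[1,2]
V1: row V1−V2=5.28, i_V1 at 1,2
solve → V1=6.148-0.05780j, V2=0.8682-0.05780j
aux → i_V1=-1.996+0.006933j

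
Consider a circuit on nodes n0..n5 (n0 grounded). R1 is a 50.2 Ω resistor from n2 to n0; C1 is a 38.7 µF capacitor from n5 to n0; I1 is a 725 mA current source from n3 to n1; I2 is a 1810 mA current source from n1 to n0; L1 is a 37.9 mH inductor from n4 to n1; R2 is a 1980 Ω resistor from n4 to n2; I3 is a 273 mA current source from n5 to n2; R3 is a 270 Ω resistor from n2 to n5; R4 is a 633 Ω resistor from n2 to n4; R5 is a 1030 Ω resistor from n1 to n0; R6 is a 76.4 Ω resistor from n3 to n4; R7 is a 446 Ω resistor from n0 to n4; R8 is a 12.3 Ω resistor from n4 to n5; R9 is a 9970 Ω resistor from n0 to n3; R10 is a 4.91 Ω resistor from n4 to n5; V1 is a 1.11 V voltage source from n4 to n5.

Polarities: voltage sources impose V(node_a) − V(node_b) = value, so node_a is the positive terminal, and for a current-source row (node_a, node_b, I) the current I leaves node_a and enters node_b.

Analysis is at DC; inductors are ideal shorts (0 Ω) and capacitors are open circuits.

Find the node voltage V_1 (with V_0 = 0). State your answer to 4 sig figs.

-258.1 V

MNA unknowns: 5 node voltages V₁..V_5 plus 2 source currents (L1, V1)
R1: Y=0.01992 on G[2,0]
C1: Y=0.000 on G[5,0]
I1: z[3]−=0.725, z[1]+=0.725
I2: z[1]−=1.81, z[0]+=1.81
L1: row V4−V1=0, i_L1 at 4,1
R2: Y=0.0005051 on G[4,2]
I3: z[5]−=0.273, z[2]+=0.273
R3: Y=0.003704 on G[2,5]
R4: Y=0.001580 on G[2,4]
R5: Y=0.0009709 on G[1,0]
R6: Y=0.01309 on G[3,4]
R7: Y=0.002242 on G[0,4]
R8: Y=0.08130 on G[4,5]
R9: Y=0.0001003 on G[0,3]
R10: Y=0.2037 on G[4,5]
V1: row V4−V5=1.11, i_V1 at 4,5
solve → V1=-258.1, V2=-47.66, V3=-311.1, V4=-258.1, V5=-259.2
aux → i_L1=0.8344, i_V1=-0.8269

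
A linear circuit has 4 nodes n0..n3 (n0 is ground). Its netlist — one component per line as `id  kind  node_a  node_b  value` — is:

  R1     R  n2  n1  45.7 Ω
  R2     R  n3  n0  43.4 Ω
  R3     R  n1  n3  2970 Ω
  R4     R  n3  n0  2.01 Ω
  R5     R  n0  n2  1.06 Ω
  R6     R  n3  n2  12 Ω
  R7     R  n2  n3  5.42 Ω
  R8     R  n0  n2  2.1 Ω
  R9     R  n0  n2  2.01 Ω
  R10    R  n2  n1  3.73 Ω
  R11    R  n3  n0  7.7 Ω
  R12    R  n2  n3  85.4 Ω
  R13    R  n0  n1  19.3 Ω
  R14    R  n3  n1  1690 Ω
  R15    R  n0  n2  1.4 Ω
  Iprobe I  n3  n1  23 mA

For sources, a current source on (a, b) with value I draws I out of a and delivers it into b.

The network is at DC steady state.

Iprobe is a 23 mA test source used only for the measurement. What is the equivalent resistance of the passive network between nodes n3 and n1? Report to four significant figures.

Apply KCL at each of the 3 non-ground nodes and solve the resulting linear system.
Node n1: branches {R1, R3, R10, R13, R14, Iprobe} → V_1 = 0.07075
Node n2: branches {R1, R5, R6, R7, R8, R9, R10, R12, R15} → V_2 = 0.004372
Node n3: branches {R2, R3, R4, R6, R7, R11, R12, R14, Iprobe} → V_3 = -0.02332

R_eq = 4.090 Ω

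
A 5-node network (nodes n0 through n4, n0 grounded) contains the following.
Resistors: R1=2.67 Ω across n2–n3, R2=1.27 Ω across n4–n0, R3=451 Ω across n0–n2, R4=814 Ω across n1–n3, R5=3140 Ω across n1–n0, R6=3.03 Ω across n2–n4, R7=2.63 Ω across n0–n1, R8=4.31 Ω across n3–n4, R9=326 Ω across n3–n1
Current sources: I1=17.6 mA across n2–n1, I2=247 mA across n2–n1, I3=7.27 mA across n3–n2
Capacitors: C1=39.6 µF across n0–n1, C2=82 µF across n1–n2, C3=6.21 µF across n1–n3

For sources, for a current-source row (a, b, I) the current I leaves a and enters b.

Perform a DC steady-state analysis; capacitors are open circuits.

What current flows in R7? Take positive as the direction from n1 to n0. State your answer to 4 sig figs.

Apply KCL at each of the 4 non-ground nodes and solve the resulting linear system.
Node n1: branches {I1, R4, R5, I2, C1, C2, R7, C3, R9} → V_1 = 0.6802
Node n2: branches {R1, I1, R3, I2, R6, C2, I3} → V_2 = -0.8679
Node n3: branches {R1, R4, C3, R8, R9, I3} → V_3 = -0.6632
Node n4: branches {R2, R6, R8} → V_4 = -0.3263

0.2586 A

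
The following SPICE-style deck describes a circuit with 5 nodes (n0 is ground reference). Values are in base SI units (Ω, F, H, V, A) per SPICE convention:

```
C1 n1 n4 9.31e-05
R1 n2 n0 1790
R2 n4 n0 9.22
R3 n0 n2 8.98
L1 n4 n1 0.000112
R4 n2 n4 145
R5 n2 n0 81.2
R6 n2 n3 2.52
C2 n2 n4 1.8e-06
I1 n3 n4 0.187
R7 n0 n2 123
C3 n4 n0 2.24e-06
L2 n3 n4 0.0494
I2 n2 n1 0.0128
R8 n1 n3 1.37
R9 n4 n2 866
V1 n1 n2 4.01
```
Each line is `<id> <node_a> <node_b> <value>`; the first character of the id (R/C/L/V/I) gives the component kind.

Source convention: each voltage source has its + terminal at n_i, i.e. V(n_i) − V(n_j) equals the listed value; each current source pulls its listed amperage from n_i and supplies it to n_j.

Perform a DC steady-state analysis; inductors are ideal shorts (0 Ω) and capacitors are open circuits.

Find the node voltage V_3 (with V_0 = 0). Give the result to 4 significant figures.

2.204 V

Element admittances at DC:
  Y(C1) = 0.000 S between n1,n4
  Y(R1) = 0.0005587 S between n2,n0
  Y(R2) = 0.1085 S between n4,n0
  Y(R3) = 0.1114 S between n0,n2
  L1: short n4↔n1 (DC inductor)
  Y(R4) = 0.006897 S between n2,n4
  Y(R5) = 0.01232 S between n2,n0
  Y(R6) = 0.3968 S between n2,n3
  Y(C2) = 0.000 S between n2,n4
  I1: injects 0.187 A into n4 (from n3)
  Y(R7) = 0.008130 S between n0,n2
  Y(C3) = 0.000 S between n4,n0
  L2: short n3↔n4 (DC inductor)
  I2: injects 0.0128 A into n1 (from n2)
  Y(R8) = 0.7299 S between n1,n3
  Y(R9) = 0.001155 S between n4,n2
  V1: constraint V(n1)−V(n2) = 4.01
Assemble and solve the 7×7 MNA system:
  V(n1)=2.204  V(n2)=-1.806  V(n3)=2.204  V(n4)=2.204
  i(L1)=-1.863  i(L2)=-1.778  i(V1)=-1.850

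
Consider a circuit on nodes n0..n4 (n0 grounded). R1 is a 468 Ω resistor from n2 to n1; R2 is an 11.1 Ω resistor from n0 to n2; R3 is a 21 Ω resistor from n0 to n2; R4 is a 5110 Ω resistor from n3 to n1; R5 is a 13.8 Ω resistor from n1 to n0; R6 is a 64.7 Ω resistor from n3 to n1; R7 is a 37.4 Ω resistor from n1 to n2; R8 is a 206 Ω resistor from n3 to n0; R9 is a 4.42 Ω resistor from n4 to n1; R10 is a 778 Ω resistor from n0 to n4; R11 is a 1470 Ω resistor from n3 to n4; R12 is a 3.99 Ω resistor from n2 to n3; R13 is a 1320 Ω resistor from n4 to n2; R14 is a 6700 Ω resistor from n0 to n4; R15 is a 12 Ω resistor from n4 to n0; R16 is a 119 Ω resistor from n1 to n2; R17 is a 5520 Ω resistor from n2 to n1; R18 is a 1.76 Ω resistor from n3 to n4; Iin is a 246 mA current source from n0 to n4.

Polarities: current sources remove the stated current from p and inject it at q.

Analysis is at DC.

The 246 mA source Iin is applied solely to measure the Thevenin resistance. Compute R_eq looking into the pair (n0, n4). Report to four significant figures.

R_eq = 4.510 Ω

MNA unknowns: 4 node voltages V₁..V_4
R1: Y=0.002137 on G[2,1]
R2: Y=0.09009 on G[0,2]
R3: Y=0.04762 on G[0,2]
R4: Y=0.0001957 on G[3,1]
R5: Y=0.07246 on G[1,0]
R6: Y=0.01546 on G[3,1]
R7: Y=0.02674 on G[1,2]
R8: Y=0.004854 on G[3,0]
R9: Y=0.2262 on G[4,1]
R10: Y=0.001285 on G[0,4]
R11: Y=0.0006803 on G[3,4]
R12: Y=0.2506 on G[2,3]
R13: Y=0.0007576 on G[4,2]
R14: Y=0.0001493 on G[0,4]
R15: Y=0.08333 on G[4,0]
R16: Y=0.008403 on G[1,2]
R17: Y=0.0001812 on G[2,1]
R18: Y=0.5682 on G[3,4]
Iin: z[0]−=0.246, z[4]+=0.246
solve → V1=0.8237, V2=0.6363, V3=0.9565, V4=1.109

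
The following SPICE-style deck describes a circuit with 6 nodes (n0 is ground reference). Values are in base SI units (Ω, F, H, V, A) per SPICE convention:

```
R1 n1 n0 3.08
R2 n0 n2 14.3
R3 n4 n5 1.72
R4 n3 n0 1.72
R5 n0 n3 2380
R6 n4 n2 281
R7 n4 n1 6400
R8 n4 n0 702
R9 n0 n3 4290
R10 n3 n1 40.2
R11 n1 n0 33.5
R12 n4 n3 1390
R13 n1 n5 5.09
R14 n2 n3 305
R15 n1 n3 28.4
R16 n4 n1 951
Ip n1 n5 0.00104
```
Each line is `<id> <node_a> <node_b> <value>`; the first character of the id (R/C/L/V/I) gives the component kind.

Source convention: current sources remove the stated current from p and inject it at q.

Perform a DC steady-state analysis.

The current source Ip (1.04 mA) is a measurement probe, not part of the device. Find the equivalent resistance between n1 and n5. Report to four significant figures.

R_eq = 4.925 Ω

Apply KCL at each of the 5 non-ground nodes and solve the resulting linear system.
Node n1: branches {R1, R7, R10, R11, R13, R15, R16, Ip} → V_1 = -6.666e-05
Node n2: branches {R2, R6, R14} → V_2 = 0.0002317
Node n3: branches {R4, R5, R9, R10, R12, R14, R15} → V_3 = 5.402e-07
Node n4: branches {R3, R6, R7, R8, R12, R16} → V_4 = 0.004997
Node n5: branches {R3, R13, Ip} → V_5 = 0.005055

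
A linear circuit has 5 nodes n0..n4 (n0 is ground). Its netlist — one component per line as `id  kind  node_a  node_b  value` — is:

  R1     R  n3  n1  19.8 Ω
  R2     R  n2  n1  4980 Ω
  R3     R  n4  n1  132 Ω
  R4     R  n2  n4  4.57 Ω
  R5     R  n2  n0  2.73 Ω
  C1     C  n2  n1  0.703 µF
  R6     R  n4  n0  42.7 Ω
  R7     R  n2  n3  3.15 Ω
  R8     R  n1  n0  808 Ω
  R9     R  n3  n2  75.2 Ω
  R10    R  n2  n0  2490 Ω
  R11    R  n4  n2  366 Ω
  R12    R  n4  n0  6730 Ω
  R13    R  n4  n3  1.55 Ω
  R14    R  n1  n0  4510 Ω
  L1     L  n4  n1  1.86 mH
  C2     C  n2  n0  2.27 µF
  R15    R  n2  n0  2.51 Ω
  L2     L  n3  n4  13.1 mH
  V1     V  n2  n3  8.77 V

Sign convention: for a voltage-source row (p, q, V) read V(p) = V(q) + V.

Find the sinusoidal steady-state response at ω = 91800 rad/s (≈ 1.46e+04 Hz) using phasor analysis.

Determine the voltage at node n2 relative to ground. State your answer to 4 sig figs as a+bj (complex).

MNA unknowns: 4 node voltages V₁..V_4 plus 1 source current (V1)
R1: Y=0.05051+0.000j on G[3,1]
R2: Y=0.0002008+0.000j on G[2,1]
R3: Y=0.007576+0.000j on G[4,1]
R4: Y=0.2188+0.000j on G[2,4]
R5: Y=0.3663+0.000j on G[2,0]
C1: Y=0.000+0.06454j on G[2,1]
R6: Y=0.02342+0.000j on G[4,0]
R7: Y=0.3175+0.000j on G[2,3]
R8: Y=0.001238+0.000j on G[1,0]
R9: Y=0.01330+0.000j on G[3,2]
R10: Y=0.0004016+0.000j on G[2,0]
R11: Y=0.002732+0.000j on G[4,2]
R12: Y=0.0001486+0.000j on G[4,0]
R13: Y=0.6452+0.000j on G[4,3]
R14: Y=0.0002217+0.000j on G[1,0]
L1: Y=0.000-0.005857j on G[4,1]
C2: Y=0.000+0.2084j on G[2,0]
R15: Y=0.3984+0.000j on G[2,0]
L2: Y=0.000-0.0008315j on G[3,4]
V1: row V2−V3=8.77, i_V1 at 2,3
solve → V1=-3.690+4.368j, V2=0.1805-0.05652j, V3=-8.590-0.05652j, V4=-6.130-0.03134j
aux → i_V1=-4.735-0.2377j

0.1805-0.05652j V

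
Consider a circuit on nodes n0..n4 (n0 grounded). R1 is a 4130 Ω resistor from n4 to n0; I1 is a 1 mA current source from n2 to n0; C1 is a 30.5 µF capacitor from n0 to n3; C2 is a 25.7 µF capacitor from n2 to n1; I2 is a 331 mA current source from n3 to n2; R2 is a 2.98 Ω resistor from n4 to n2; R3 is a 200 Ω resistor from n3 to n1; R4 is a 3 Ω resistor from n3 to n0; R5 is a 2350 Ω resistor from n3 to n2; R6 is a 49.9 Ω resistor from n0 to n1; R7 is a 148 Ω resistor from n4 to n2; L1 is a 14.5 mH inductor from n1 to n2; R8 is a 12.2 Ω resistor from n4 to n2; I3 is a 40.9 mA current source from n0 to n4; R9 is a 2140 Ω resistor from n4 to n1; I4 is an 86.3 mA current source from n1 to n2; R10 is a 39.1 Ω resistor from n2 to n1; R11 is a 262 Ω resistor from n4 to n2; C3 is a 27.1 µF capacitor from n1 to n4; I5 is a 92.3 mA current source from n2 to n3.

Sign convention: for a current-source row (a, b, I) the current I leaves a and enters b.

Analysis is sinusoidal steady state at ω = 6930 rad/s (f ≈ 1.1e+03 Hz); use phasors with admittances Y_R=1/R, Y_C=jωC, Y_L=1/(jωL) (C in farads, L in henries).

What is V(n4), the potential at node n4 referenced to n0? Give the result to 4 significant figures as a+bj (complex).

Element admittances at ω=6930 rad/s:
  Y(R1) = 0.0002421+0.000j S between n4,n0
  I1: injects 0.001 A into n0 (from n2)
  Y(C1) = 0.000+0.2114j S between n0,n3
  Y(C2) = 0.000+0.1781j S between n2,n1
  I2: injects 0.331 A into n2 (from n3)
  Y(R2) = 0.3356+0.000j S between n4,n2
  Y(R3) = 0.005000+0.000j S between n3,n1
  Y(R4) = 0.3333+0.000j S between n3,n0
  Y(R5) = 0.0004255+0.000j S between n3,n2
  Y(R6) = 0.02004+0.000j S between n0,n1
  Y(R7) = 0.006757+0.000j S between n4,n2
  Y(L1) = 0.000-0.009952j S between n1,n2
  Y(R8) = 0.08197+0.000j S between n4,n2
  I3: injects 0.0409 A into n4 (from n0)
  Y(R9) = 0.0004673+0.000j S between n4,n1
  I4: injects 0.0863 A into n2 (from n1)
  Y(R10) = 0.02558+0.000j S between n2,n1
  Y(R11) = 0.003817+0.000j S between n4,n2
  Y(C3) = 0.000+0.1878j S between n1,n4
  I5: injects 0.0923 A into n3 (from n2)
Assemble and solve the 4×4 MNA system:
  V(n1)=10.75+0.07620j  V(n2)=11.01-0.9300j  V(n3)=-0.3830+0.2389j  V(n4)=10.67-0.8921j

10.67-0.8921j V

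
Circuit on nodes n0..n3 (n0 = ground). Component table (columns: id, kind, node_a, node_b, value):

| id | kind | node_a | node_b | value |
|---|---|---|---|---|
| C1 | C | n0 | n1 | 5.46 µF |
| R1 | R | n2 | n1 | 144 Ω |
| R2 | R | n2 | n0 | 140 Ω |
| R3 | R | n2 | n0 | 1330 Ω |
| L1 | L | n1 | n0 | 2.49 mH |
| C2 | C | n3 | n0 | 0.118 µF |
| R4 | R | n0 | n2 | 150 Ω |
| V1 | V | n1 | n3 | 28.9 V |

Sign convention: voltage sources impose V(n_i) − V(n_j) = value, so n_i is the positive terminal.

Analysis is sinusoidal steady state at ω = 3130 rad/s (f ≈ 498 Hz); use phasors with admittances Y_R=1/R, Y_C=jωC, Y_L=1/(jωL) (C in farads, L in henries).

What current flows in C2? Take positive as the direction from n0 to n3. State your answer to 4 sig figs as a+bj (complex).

MNA unknowns: 3 node voltages V₁..V_3 plus 1 source current (V1)
C1: Y=0.000+0.01709j on G[0,1]
R1: Y=0.006944+0.000j on G[2,1]
R2: Y=0.007143+0.000j on G[2,0]
R3: Y=0.0007519+0.000j on G[2,0]
L1: Y=0.000-0.1283j on G[1,0]
C2: Y=0.000+0.0003693j on G[3,0]
R4: Y=0.006667+0.000j on G[0,2]
V1: row V1−V3=28.9, i_V1 at 1,3
solve → V1=-0.09612+0.004077j, V2=-0.03104+0.001317j, V3=-29.00+0.004077j
aux → i_V1=-1.506e-06-0.01071j

1.506e-06+0.01071j A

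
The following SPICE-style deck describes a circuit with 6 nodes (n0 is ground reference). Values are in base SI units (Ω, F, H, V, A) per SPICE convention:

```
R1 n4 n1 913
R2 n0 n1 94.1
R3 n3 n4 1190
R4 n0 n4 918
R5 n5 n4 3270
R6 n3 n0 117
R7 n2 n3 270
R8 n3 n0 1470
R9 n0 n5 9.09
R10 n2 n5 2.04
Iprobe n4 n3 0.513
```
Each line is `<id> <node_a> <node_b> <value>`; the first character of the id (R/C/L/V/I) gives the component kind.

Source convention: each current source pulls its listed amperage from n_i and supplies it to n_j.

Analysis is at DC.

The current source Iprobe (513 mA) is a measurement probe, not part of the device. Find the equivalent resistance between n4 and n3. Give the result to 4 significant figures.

Apply KCL at each of the 5 non-ground nodes and solve the resulting linear system.
Node n1: branches {R1, R2} → V_1 = -14.16
Node n2: branches {R7, R10} → V_2 = 0.7105
Node n3: branches {R3, R6, R7, R8, Iprobe} → V_3 = 28.20
Node n4: branches {R1, R3, R4, R5, Iprobe} → V_4 = -151.5
Node n5: branches {R5, R9, R10} → V_5 = 0.5028

R_eq = 350.3 Ω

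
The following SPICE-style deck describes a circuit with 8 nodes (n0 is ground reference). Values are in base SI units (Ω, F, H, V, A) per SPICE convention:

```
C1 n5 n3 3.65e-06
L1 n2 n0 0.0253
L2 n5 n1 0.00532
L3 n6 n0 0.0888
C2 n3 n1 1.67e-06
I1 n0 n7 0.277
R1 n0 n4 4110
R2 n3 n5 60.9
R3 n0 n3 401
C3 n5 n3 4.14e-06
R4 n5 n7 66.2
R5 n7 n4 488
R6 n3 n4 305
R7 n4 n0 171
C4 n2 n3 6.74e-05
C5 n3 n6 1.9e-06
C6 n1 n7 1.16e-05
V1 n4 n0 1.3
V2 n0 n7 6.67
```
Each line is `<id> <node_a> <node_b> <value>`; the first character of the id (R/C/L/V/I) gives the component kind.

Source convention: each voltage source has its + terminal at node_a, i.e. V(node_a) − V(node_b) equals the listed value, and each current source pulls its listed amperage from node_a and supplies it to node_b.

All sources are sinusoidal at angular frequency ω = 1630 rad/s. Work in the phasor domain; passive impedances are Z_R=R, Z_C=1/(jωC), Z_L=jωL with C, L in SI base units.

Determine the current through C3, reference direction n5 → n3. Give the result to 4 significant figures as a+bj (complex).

-0.01062-0.02845j A

Element admittances at ω=1630 rad/s:
  Y(C1) = 0.000+0.005949j S between n5,n3
  Y(L1) = 0.000-0.02425j S between n2,n0
  Y(L2) = 0.000-0.1153j S between n5,n1
  Y(L3) = 0.000-0.006909j S between n6,n0
  Y(C2) = 0.000+0.002722j S between n3,n1
  I1: injects 0.277 A into n7 (from n0)
  Y(R1) = 0.0002433+0.000j S between n0,n4
  Y(R2) = 0.01642+0.000j S between n3,n5
  Y(R3) = 0.002494+0.000j S between n0,n3
  Y(C3) = 0.000+0.006748j S between n5,n3
  Y(R4) = 0.01511+0.000j S between n5,n7
  Y(R5) = 0.002049+0.000j S between n7,n4
  Y(R6) = 0.003279+0.000j S between n3,n4
  Y(R7) = 0.005848+0.000j S between n4,n0
  Y(C4) = 0.000+0.1099j S between n2,n3
  Y(C5) = 0.000+0.003097j S between n3,n6
  Y(C6) = 0.000+0.01891j S between n1,n7
  V1: constraint V(n4)−V(n0) = 1.3
  V2: constraint V(n0)−V(n7) = 6.67
Assemble and solve the 9×9 MNA system:
  V(n1)=-3.045-2.401j  V(n2)=0.8524-4.633j  V(n3)=0.6642-3.610j  V(n4)=1.300+0.000j  V(n5)=-3.552-2.036j  V(n6)=-0.5397+2.933j  V(n7)=-6.670+0.000j
  i(V1)=-0.02634-0.01184j  i(V2)=-0.3858-0.03778j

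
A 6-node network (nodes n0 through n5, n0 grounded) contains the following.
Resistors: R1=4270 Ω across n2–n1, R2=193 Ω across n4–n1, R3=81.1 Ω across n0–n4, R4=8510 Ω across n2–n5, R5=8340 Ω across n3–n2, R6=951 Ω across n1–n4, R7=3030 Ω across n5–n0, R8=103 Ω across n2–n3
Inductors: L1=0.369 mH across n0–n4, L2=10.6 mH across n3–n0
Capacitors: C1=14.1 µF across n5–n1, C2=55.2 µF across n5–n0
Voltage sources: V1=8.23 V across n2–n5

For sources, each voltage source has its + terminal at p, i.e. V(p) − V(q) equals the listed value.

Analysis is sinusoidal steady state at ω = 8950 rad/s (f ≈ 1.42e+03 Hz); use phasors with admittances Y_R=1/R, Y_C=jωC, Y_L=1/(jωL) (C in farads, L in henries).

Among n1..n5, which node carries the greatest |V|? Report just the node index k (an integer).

2

MNA unknowns: 5 node voltages V₁..V_5 plus 1 source current (V1)
R1: Y=0.0002342+0.000j on G[2,1]
R2: Y=0.005181+0.000j on G[4,1]
R3: Y=0.01233+0.000j on G[0,4]
L1: Y=0.000-0.3028j on G[0,4]
R4: Y=0.0001175+0.000j on G[2,5]
R5: Y=0.0001199+0.000j on G[3,2]
R6: Y=0.001052+0.000j on G[1,4]
C1: Y=0.000+0.1262j on G[5,1]
L2: Y=0.000-0.01054j on G[3,0]
R7: Y=0.0003300+0.000j on G[5,0]
C2: Y=0.000+0.4940j on G[5,0]
R8: Y=0.009709+0.000j on G[2,3]
V1: row V2−V5=8.23, i_V1 at 2,5
solve → V1=0.07667+0.07896j, V2=8.310+0.09038j, V3=3.820+4.187j, V4=-0.001523+0.001672j, V5=0.08047+0.09038j
aux → i_V1=-0.04703+0.04026j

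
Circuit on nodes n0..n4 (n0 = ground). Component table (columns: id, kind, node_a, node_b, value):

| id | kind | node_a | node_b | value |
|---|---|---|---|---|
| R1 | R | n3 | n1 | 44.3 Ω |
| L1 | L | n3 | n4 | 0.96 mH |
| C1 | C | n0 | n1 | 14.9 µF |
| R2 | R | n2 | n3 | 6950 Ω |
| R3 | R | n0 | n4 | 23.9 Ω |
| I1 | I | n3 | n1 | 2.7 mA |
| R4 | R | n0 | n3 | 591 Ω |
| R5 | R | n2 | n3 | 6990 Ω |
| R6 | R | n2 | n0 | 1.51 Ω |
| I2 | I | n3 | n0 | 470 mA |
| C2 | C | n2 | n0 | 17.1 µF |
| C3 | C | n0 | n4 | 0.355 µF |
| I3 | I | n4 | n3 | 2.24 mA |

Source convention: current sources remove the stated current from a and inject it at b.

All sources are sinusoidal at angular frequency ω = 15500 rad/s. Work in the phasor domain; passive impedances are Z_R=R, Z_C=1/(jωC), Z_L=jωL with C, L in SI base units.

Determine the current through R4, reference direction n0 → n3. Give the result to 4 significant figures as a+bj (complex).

0.01286+0.003255j A

Element admittances at ω=15500 rad/s:
  Y(R1) = 0.02257+0.000j S between n3,n1
  Y(L1) = 0.000-0.06720j S between n3,n4
  Y(C1) = 0.000+0.2309j S between n0,n1
  Y(R2) = 0.0001439+0.000j S between n2,n3
  Y(R3) = 0.04184+0.000j S between n0,n4
  I1: injects 0.0027 A into n1 (from n3)
  Y(R4) = 0.001692+0.000j S between n0,n3
  Y(R5) = 0.0001431+0.000j S between n2,n3
  Y(R6) = 0.6623+0.000j S between n2,n0
  I2: injects 0.47 A into n0 (from n3)
  Y(C2) = 0.000+0.2651j S between n2,n0
  Y(C3) = 0.000+0.005502j S between n0,n4
  I3: injects 0.00224 A into n3 (from n4)
Assemble and solve the 4×4 MNA system:
  V(n1)=-0.2570+0.7062j  V(n2)=-0.003125+0.0004172j  V(n3)=-7.602-1.924j  V(n4)=-6.662+2.386j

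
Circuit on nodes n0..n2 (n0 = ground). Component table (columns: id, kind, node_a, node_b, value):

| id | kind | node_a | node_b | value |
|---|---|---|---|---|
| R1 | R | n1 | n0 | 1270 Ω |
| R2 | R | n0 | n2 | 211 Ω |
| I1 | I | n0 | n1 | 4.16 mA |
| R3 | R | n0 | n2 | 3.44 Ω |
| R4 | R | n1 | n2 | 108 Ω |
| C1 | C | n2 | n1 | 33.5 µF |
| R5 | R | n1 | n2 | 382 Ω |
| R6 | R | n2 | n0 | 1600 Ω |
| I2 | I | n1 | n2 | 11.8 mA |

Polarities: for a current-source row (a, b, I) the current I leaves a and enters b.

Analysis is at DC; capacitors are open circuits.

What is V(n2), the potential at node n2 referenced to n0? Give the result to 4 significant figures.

0.01562 V

Element admittances at DC:
  Y(R1) = 0.0007874 S between n1,n0
  Y(R2) = 0.004739 S between n0,n2
  I1: injects 0.00416 A into n1 (from n0)
  Y(R3) = 0.2907 S between n0,n2
  Y(R4) = 0.009259 S between n1,n2
  Y(C1) = 0.000 S between n2,n1
  Y(R5) = 0.002618 S between n1,n2
  Y(R6) = 0.0006250 S between n2,n0
  I2: injects 0.0118 A into n2 (from n1)
Assemble and solve the 2×2 MNA system:
  V(n1)=-0.5886  V(n2)=0.01562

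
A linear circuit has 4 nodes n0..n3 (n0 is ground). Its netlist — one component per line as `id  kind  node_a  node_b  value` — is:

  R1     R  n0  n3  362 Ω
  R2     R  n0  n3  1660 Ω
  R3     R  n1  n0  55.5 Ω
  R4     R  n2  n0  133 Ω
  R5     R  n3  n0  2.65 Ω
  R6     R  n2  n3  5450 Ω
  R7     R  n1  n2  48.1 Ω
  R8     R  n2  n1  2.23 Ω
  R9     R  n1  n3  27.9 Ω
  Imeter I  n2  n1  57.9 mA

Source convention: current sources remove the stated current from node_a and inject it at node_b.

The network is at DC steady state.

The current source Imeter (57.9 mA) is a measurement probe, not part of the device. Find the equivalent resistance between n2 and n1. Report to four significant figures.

R_eq = 2.101 Ω

MNA unknowns: 3 node voltages V₁..V_3
R1: Y=0.002762 on G[0,3]
R2: Y=0.0006024 on G[0,3]
R3: Y=0.01802 on G[1,0]
R4: Y=0.007519 on G[2,0]
R5: Y=0.3774 on G[3,0]
R6: Y=0.0001835 on G[2,3]
R7: Y=0.02079 on G[1,2]
R8: Y=0.4484 on G[2,1]
R9: Y=0.03584 on G[1,3]
Imeter: z[2]−=0.0579, z[1]+=0.0579
solve → V1=0.01600, V2=-0.1057, V3=0.001330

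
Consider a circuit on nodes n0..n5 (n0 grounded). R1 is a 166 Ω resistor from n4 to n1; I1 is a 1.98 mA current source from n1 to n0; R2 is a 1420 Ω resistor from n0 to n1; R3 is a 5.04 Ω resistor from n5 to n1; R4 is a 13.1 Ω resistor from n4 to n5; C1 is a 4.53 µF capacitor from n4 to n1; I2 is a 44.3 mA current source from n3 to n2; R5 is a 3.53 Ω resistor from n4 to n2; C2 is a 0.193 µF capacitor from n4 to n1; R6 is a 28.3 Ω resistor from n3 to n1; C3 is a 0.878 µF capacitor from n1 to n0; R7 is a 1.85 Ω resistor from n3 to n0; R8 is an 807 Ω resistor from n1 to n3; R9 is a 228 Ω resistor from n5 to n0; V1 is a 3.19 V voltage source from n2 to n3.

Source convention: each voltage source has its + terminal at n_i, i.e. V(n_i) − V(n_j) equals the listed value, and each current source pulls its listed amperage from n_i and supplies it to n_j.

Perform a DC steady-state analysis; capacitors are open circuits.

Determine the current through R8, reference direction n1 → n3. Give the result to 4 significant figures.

Apply KCL at each of the 5 non-ground nodes and solve the resulting linear system.
Node n1: branches {R1, I1, R2, R3, C1, C2, R6, C3, R8} → V_1 = 1.710
Node n2: branches {I2, R5, V1} → V_2 = 3.168
Node n3: branches {I2, R6, R7, R8, V1} → V_3 = -0.02219
Node n4: branches {R1, R4, C1, R5, C2} → V_4 = 2.902
Node n5: branches {R3, R4, R9} → V_5 = 2.009
Source currents: i(V1)=-0.03104

0.002146 A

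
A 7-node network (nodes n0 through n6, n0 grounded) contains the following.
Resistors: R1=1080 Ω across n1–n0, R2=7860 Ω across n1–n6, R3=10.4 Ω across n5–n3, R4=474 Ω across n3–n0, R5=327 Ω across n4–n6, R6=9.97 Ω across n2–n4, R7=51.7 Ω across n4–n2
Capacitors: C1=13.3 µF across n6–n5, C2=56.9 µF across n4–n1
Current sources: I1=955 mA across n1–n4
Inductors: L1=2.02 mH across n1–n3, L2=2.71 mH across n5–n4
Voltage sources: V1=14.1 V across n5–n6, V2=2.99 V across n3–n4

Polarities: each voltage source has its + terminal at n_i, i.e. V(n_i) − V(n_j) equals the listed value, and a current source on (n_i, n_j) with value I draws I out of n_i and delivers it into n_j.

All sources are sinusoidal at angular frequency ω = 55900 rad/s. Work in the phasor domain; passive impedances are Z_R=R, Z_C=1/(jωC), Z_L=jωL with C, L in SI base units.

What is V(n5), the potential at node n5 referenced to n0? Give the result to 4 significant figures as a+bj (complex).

Element admittances at ω=55900 rad/s:
  Y(R1) = 0.0009259+0.000j S between n1,n0
  Y(R2) = 0.0001272+0.000j S between n1,n6
  Y(C1) = 0.000+0.7435j S between n6,n5
  I1: injects 0.955 A into n4 (from n1)
  Y(R3) = 0.09615+0.000j S between n5,n3
  Y(R4) = 0.002110+0.000j S between n3,n0
  Y(R5) = 0.003058+0.000j S between n4,n6
  Y(R6) = 0.1003+0.000j S between n2,n4
  Y(L1) = 0.000-0.008856j S between n1,n3
  Y(R7) = 0.01934+0.000j S between n4,n2
  Y(C2) = 0.000+3.181j S between n4,n1
  Y(L2) = 0.000-0.006601j S between n5,n4
  V1: constraint V(n5)−V(n6) = 14.1
  V2: constraint V(n3)−V(n4) = 2.99
Assemble and solve the 8×8 MNA system:
  V(n1)=-2.084+0.2091j  V(n2)=-2.075-0.09178j  V(n3)=0.9146-0.09178j  V(n4)=-2.075-0.09178j  V(n5)=1.256+0.1300j  V(n6)=-12.84+0.1300j
  i(V1)=-0.03430-10.48j  i(V2)=0.03357+0.04807j

1.256+0.1300j V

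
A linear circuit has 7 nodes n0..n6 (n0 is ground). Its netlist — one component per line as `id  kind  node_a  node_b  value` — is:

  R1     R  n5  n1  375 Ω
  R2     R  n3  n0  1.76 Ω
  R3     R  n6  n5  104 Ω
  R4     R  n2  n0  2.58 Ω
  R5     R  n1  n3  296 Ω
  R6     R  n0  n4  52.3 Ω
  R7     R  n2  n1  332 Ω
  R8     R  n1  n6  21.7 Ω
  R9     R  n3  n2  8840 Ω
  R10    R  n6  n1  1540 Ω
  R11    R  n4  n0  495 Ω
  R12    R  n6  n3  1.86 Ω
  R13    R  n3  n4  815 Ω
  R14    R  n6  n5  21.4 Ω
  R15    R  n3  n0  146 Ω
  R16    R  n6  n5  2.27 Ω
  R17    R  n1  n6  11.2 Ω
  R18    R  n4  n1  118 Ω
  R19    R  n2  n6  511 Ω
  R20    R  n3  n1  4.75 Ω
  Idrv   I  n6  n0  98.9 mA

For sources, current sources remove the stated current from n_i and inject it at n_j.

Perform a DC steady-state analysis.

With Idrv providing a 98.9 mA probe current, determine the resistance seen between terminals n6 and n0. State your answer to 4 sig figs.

R_eq = 3.276 Ω

Element admittances at DC:
  Y(R1) = 0.002667 S between n5,n1
  Y(R2) = 0.5682 S between n3,n0
  Y(R3) = 0.009615 S between n6,n5
  Y(R4) = 0.3876 S between n2,n0
  Y(R5) = 0.003378 S between n1,n3
  Y(R6) = 0.01912 S between n0,n4
  Y(R7) = 0.003012 S between n2,n1
  Y(R8) = 0.04608 S between n1,n6
  Y(R9) = 0.0001131 S between n3,n2
  Y(R10) = 0.0006494 S between n6,n1
  Y(R11) = 0.002020 S between n4,n0
  Y(R12) = 0.5376 S between n6,n3
  Y(R13) = 0.001227 S between n3,n4
  Y(R14) = 0.04673 S between n6,n5
  Y(R15) = 0.006849 S between n3,n0
  Y(R16) = 0.4405 S between n6,n5
  Y(R17) = 0.08929 S between n1,n6
  Y(R18) = 0.008475 S between n4,n1
  Y(R19) = 0.001957 S between n2,n6
  Y(R20) = 0.2105 S between n3,n1
  Idrv: injects 0.0989 A into n0 (from n6)
Assemble and solve the 6×6 MNA system:
  V(n1)=-0.2233  V(n2)=-0.003376  V(n3)=-0.1672  V(n4)=-0.06800  V(n5)=-0.3235  V(n6)=-0.3240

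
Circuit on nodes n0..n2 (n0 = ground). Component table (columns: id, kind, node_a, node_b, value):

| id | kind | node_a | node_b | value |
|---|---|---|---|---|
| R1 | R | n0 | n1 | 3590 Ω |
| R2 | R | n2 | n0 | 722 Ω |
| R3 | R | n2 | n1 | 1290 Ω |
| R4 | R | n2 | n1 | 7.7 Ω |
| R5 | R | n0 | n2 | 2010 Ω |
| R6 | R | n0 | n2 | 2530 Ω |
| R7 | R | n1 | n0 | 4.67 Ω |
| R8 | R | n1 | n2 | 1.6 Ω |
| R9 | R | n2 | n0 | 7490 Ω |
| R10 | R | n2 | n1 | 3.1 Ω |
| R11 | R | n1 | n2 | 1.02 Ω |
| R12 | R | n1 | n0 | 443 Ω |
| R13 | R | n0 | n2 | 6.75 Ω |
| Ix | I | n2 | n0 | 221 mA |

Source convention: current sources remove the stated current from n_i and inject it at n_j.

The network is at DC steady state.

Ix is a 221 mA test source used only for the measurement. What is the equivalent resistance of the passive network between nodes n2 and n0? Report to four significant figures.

R_eq = 2.885 Ω

MNA unknowns: 2 node voltages V₁..V_2
R1: Y=0.0002786 on G[0,1]
R2: Y=0.001385 on G[2,0]
R3: Y=0.0007752 on G[2,1]
R4: Y=0.1299 on G[2,1]
R5: Y=0.0004975 on G[0,2]
R6: Y=0.0003953 on G[0,2]
R7: Y=0.2141 on G[1,0]
R8: Y=0.6250 on G[1,2]
R9: Y=0.0001335 on G[2,0]
R10: Y=0.3226 on G[2,1]
R11: Y=0.9804 on G[1,2]
R12: Y=0.002257 on G[1,0]
R13: Y=0.1481 on G[0,2]
Ix: z[2]−=0.221, z[0]+=0.221
solve → V1=-0.5769, V2=-0.6376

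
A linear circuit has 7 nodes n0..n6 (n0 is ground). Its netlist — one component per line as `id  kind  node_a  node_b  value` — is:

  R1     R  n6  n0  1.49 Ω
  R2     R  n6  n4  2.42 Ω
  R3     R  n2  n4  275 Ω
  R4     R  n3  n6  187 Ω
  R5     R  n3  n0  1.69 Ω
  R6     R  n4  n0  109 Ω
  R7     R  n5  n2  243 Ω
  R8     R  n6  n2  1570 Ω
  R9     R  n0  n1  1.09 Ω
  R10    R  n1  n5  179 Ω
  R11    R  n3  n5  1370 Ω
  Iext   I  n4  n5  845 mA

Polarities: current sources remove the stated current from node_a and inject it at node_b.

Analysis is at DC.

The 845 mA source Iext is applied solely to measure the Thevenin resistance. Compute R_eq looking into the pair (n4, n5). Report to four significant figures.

MNA unknowns: 6 node voltages V₁..V_6
R1: Y=0.6711 on G[6,0]
R2: Y=0.4132 on G[6,4]
R3: Y=0.003636 on G[2,4]
R4: Y=0.005348 on G[3,6]
R5: Y=0.5917 on G[3,0]
R6: Y=0.009174 on G[4,0]
R7: Y=0.004115 on G[5,2]
R8: Y=0.0006369 on G[6,2]
R9: Y=0.9174 on G[0,1]
R10: Y=0.005587 on G[1,5]
R11: Y=0.0007299 on G[3,5]
Iext: z[4]−=0.845, z[5]+=0.845
solve → V1=0.6071, V2=48.08, V3=0.1144, V4=-2.443, V5=100.3, V6=-0.8974

R_eq = 121.6 Ω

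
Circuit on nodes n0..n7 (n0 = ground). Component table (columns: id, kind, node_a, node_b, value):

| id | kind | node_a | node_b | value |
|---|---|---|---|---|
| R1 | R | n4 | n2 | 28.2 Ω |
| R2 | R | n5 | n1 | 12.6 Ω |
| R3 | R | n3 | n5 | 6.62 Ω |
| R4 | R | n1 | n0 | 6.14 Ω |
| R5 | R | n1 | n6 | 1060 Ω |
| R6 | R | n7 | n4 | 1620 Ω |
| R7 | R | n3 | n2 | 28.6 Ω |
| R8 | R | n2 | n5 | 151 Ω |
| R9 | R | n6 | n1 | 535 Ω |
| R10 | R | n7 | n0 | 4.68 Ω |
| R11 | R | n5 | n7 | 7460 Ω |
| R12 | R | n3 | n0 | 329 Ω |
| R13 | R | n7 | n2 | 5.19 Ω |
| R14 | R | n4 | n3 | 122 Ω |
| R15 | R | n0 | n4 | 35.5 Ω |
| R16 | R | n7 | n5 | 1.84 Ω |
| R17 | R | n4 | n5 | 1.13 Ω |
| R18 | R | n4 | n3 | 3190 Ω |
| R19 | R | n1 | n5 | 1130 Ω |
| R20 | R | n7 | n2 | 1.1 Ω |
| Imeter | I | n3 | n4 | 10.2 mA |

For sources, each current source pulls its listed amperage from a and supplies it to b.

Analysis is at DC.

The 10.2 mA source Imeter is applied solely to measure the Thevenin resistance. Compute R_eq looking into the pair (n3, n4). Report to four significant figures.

R_eq = 6.057 Ω

Apply KCL at each of the 7 non-ground nodes and solve the resulting linear system.
Node n1: branches {R2, R4, R5, R9, R19} → V_1 = 0.0003008
Node n2: branches {R1, R7, R8, R13, R20} → V_2 = -0.002062
Node n3: branches {R3, R7, R12, R14, R18, Imeter} → V_3 = -0.05082
Node n4: branches {R1, R6, R14, R15, R17, R18, Imeter} → V_4 = 0.01096
Node n5: branches {R2, R3, R8, R11, R16, R17, R19} → V_5 = 0.0009111
Node n6: branches {R5, R9} → V_6 = 0.0003008
Node n7: branches {R6, R10, R11, R13, R16, R20} → V_7 = -0.0009516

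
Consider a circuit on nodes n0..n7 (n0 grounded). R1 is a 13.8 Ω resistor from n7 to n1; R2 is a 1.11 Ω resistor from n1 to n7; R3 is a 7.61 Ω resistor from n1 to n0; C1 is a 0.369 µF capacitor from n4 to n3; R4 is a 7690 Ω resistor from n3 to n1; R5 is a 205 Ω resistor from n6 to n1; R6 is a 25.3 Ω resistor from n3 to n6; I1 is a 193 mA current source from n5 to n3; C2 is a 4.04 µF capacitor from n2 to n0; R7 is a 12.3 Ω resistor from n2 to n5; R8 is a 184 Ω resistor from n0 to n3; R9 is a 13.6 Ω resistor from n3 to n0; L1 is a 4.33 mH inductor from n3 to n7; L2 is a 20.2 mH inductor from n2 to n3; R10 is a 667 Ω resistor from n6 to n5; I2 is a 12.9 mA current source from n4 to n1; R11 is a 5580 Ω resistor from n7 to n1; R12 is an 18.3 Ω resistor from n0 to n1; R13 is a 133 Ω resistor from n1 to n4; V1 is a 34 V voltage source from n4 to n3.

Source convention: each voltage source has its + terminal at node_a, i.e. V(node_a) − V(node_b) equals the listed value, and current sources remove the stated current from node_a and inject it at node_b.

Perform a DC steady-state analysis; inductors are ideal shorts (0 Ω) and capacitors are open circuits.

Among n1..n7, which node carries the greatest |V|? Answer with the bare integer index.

4

MNA unknowns: 7 node voltages V₁..V_7 plus 3 source currents (L1, L2, V1)
R1: Y=0.07246 on G[7,1]
R2: Y=0.9009 on G[1,7]
R3: Y=0.1314 on G[1,0]
C1: Y=0.000 on G[4,3]
R4: Y=0.0001300 on G[3,1]
R5: Y=0.004878 on G[6,1]
R6: Y=0.03953 on G[3,6]
I1: z[5]−=0.193, z[3]+=0.193
C2: Y=0.000 on G[2,0]
R7: Y=0.08130 on G[2,5]
R8: Y=0.005435 on G[0,3]
R9: Y=0.07353 on G[3,0]
L1: row V3−V7=0, i_L1 at 3,7
L2: row V2−V3=0, i_L2 at 2,3
R10: Y=0.001499 on G[6,5]
I2: z[4]−=0.0129, z[1]+=0.0129
R11: Y=0.0001792 on G[7,1]
R12: Y=0.05464 on G[0,1]
R13: Y=0.007519 on G[1,4]
V1: row V4−V3=34, i_V1 at 4,3
solve → V1=0.07676, V2=-0.1809, V3=-0.1809, V4=33.82, V5=-2.513, V6=-0.2296, V7=-0.1809
aux → i_L1=-0.2508, i_L2=-0.1896, i_V1=-0.2666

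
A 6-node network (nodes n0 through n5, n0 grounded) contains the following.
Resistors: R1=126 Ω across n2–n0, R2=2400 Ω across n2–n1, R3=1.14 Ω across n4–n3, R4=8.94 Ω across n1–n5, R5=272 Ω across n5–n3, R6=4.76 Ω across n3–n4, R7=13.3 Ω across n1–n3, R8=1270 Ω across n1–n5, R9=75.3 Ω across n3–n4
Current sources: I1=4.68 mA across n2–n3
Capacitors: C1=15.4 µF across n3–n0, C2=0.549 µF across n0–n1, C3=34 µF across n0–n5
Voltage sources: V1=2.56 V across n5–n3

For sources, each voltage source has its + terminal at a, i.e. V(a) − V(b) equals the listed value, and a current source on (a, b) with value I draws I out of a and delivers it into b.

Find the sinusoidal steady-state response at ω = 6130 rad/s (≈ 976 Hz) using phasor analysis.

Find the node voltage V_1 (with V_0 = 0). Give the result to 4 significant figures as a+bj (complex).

Apply KCL at each of the 5 non-ground nodes and solve the resulting linear system.
Node n1: branches {R2, R4, R7, R8, C2} → V_1 = -0.2251-0.01080j
Node n2: branches {R1, R2, I1} → V_2 = -0.5715-0.0005388j
Node n3: branches {R3, I1, R5, C1, R6, R7, R9, V1} → V_3 = -1.759-0.01486j
Node n4: branches {R3, R6, R9} → V_4 = -1.759-0.01486j
Node n5: branches {R4, R5, R8, C3, V1} → V_5 = 0.8006-0.01486j
Source currents: i(V1)=-0.1280-0.1664j

-0.2251-0.01080j V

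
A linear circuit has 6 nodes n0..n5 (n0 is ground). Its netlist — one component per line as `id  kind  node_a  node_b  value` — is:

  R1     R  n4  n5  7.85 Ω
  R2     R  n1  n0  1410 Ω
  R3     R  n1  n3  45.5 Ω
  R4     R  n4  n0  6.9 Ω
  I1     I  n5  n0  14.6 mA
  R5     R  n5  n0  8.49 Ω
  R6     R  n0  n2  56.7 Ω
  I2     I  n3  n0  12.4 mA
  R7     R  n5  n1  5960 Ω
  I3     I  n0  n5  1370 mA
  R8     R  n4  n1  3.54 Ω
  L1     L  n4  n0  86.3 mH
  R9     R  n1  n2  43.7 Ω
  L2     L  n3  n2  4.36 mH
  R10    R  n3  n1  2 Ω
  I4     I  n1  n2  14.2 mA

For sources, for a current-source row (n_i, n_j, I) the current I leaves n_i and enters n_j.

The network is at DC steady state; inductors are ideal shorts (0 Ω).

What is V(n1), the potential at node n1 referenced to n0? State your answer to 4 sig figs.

Apply KCL at each of the 5 non-ground nodes and solve the resulting linear system.
Node n1: branches {R2, R3, R7, R8, R9, R10, I4} → V_1 = -0.03837
Node n2: branches {R6, R9, L2, I4} → V_2 = -0.03397
Node n3: branches {R3, I2, L2, R10} → V_3 = -0.03397
Node n4: branches {R1, R4, R8, L1} → V_4 = 0.000
Node n5: branches {R1, I1, R5, R7, I3} → V_5 = 5.525
Source currents: i(L1)=0.6929, i(L2)=-0.01470

-0.03837 V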